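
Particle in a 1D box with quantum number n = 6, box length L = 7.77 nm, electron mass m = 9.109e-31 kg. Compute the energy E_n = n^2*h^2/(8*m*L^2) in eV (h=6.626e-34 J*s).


E = n^2 * h^2 / (8 * m * L^2)
= 6^2 * (6.626e-34)^2 / (8 * 9.109e-31 * (7.77e-9)^2)
= 36 * 4.3904e-67 / (8 * 9.109e-31 * 6.0373e-17)
= 3.5925e-20 J
= 0.2243 eV

0.2243


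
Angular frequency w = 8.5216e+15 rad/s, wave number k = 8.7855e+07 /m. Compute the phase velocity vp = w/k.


vp = w / k
= 8.5216e+15 / 8.7855e+07
= 9.6996e+07 m/s

9.6996e+07


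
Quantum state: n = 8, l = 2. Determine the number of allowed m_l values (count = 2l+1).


m_l ranges from -l to +l in integer steps
So m_l goes from -2 to +2
Count = 2l + 1 = 2*2 + 1
= 5

5


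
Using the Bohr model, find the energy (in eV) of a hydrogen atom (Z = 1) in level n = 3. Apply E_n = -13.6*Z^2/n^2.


E_n = -13.6 * Z^2 / n^2
= -13.6 * 1^2 / 3^2
= -13.6 * 1 / 9
= -1.5111 eV

-1.5111


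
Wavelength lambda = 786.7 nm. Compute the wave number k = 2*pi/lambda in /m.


k = 2 * pi / lambda
= 6.2832 / (786.7e-9)
= 6.2832 / 7.8670e-07
= 7.9868e+06 /m

7.9868e+06


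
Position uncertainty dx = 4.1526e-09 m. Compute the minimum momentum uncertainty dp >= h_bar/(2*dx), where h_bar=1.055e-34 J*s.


dp = h_bar / (2 * dx)
= 1.055e-34 / (2 * 4.1526e-09)
= 1.055e-34 / 8.3052e-09
= 1.2703e-26 kg*m/s

1.2703e-26


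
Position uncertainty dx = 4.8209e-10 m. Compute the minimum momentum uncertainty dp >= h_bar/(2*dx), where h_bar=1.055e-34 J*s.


dp = h_bar / (2 * dx)
= 1.055e-34 / (2 * 4.8209e-10)
= 1.055e-34 / 9.6418e-10
= 1.0942e-25 kg*m/s

1.0942e-25


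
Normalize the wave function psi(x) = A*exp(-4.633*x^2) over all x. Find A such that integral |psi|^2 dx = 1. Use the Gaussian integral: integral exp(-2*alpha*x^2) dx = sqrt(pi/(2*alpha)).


integral |psi|^2 dx = A^2 * sqrt(pi/(2*alpha)) = 1
A^2 = sqrt(2*alpha/pi)
= sqrt(2 * 4.633 / pi)
= 1.717399
A = sqrt(1.717399)
= 1.3105

1.3105


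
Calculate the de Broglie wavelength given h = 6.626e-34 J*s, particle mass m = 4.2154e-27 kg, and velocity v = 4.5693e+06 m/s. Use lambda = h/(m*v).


lambda = h / (m * v)
= 6.626e-34 / (4.2154e-27 * 4.5693e+06)
= 6.626e-34 / 1.9261e-20
= 3.4400e-14 m

3.4400e-14


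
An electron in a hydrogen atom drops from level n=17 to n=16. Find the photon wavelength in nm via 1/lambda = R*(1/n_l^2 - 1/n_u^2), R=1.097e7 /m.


1/lambda = R * (1/n_l^2 - 1/n_u^2)
= 1.097e7 * (1/16^2 - 1/17^2)
= 1.097e7 * (0.003906 - 0.00346)
= 1.097e7 * 0.000446
= 4.8931e+03 /m
lambda = 1 / 4.8931e+03 = 204370.045 nm

204370.045


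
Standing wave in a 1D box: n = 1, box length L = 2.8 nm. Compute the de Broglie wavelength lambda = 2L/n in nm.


lambda = 2L / n
= 2 * 2.8 / 1
= 5.6 / 1
= 5.6 nm

5.6


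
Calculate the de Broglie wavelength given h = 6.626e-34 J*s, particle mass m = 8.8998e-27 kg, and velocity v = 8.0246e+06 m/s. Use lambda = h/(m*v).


lambda = h / (m * v)
= 6.626e-34 / (8.8998e-27 * 8.0246e+06)
= 6.626e-34 / 7.1417e-20
= 9.2779e-15 m

9.2779e-15


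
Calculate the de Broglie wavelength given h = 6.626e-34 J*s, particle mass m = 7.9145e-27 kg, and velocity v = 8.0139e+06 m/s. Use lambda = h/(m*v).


lambda = h / (m * v)
= 6.626e-34 / (7.9145e-27 * 8.0139e+06)
= 6.626e-34 / 6.3426e-20
= 1.0447e-14 m

1.0447e-14


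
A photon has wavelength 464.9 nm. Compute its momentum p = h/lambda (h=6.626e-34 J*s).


p = h / lambda
= 6.626e-34 / (464.9e-9)
= 6.626e-34 / 4.6490e-07
= 1.4253e-27 kg*m/s

1.4253e-27


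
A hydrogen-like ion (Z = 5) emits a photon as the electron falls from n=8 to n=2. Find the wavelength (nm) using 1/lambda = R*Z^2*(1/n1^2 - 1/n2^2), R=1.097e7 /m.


1/lambda = R * Z^2 * (1/n1^2 - 1/n2^2)
= 1.097e7 * 5^2 * (1/2^2 - 1/8^2)
= 1.097e7 * 25 * (0.25 - 0.015625)
= 6.4277e+07 /m
lambda = 1 / 6.4277e+07
= 15.5576 nm

15.5576


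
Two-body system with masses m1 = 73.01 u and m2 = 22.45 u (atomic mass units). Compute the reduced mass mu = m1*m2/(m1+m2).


mu = m1 * m2 / (m1 + m2)
= 73.01 * 22.45 / (73.01 + 22.45)
= 1639.0745 / 95.46
= 17.1703 u

17.1703


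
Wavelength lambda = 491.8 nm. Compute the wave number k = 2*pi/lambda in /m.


k = 2 * pi / lambda
= 6.2832 / (491.8e-9)
= 6.2832 / 4.9180e-07
= 1.2776e+07 /m

1.2776e+07


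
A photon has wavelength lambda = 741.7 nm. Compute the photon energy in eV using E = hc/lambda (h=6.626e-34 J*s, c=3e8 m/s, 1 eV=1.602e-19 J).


E = hc / lambda
= (6.626e-34)(3e8) / (741.7e-9)
= 1.9878e-25 / 7.4170e-07
= 2.6801e-19 J
Converting to eV: 2.6801e-19 / 1.602e-19
= 1.6729 eV

1.6729


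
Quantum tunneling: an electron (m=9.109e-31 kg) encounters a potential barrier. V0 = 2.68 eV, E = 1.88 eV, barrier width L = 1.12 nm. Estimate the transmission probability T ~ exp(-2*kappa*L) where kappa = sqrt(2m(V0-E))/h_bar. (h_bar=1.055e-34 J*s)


V0 - E = 0.8 eV = 1.2816e-19 J
kappa = sqrt(2 * m * (V0-E)) / h_bar
= sqrt(2 * 9.109e-31 * 1.2816e-19) / 1.055e-34
= 4.5801e+09 /m
2*kappa*L = 2 * 4.5801e+09 * 1.12e-9
= 10.2594
T = exp(-10.2594) = 3.502654e-05

3.502654e-05


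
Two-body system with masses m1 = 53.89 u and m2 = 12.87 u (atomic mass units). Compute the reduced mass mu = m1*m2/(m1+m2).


mu = m1 * m2 / (m1 + m2)
= 53.89 * 12.87 / (53.89 + 12.87)
= 693.5643 / 66.76
= 10.3889 u

10.3889


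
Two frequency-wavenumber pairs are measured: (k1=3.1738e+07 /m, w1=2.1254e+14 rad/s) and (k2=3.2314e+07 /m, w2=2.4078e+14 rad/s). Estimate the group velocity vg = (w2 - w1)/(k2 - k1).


vg = (w2 - w1) / (k2 - k1)
= (2.4078e+14 - 2.1254e+14) / (3.2314e+07 - 3.1738e+07)
= 2.8240e+13 / 5.7600e+05
= 4.9028e+07 m/s

4.9028e+07


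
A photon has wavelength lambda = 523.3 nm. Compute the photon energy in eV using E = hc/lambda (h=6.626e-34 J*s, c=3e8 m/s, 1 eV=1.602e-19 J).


E = hc / lambda
= (6.626e-34)(3e8) / (523.3e-9)
= 1.9878e-25 / 5.2330e-07
= 3.7986e-19 J
Converting to eV: 3.7986e-19 / 1.602e-19
= 2.3712 eV

2.3712


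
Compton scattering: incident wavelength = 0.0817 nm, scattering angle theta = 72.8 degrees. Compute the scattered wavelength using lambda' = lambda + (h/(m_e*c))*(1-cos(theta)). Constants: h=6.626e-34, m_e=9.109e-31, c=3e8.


Compton wavelength: h/(m_e*c) = 2.4247e-12 m
d_lambda = 2.4247e-12 * (1 - cos(72.8 deg))
= 2.4247e-12 * 0.704292
= 1.7077e-12 m = 0.001708 nm
lambda' = 0.0817 + 0.001708
= 0.083408 nm

0.083408


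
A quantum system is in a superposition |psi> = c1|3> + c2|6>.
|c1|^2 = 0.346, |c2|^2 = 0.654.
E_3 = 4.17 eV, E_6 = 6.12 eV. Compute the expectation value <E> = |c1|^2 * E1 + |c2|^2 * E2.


<E> = |c1|^2 * E1 + |c2|^2 * E2
= 0.346 * 4.17 + 0.654 * 6.12
= 1.4428 + 4.0025
= 5.4453 eV

5.4453


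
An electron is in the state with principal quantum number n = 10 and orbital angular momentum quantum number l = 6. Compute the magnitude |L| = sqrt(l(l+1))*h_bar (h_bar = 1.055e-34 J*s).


L = sqrt(l*(l+1)) * h_bar
= sqrt(6 * 7) * 1.055e-34
= sqrt(42) * 1.055e-34
= 6.4807 * 1.055e-34
= 6.8372e-34 J*s

6.8372e-34


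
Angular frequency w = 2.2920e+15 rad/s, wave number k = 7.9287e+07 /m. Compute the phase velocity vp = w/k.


vp = w / k
= 2.2920e+15 / 7.9287e+07
= 2.8908e+07 m/s

2.8908e+07


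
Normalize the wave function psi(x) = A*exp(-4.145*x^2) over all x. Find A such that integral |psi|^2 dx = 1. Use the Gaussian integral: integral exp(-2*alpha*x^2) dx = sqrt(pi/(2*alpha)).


integral |psi|^2 dx = A^2 * sqrt(pi/(2*alpha)) = 1
A^2 = sqrt(2*alpha/pi)
= sqrt(2 * 4.145 / pi)
= 1.624435
A = sqrt(1.624435)
= 1.2745

1.2745


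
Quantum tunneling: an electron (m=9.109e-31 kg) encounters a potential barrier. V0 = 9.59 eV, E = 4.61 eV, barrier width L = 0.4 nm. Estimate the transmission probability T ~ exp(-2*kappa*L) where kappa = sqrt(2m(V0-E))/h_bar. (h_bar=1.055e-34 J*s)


V0 - E = 4.98 eV = 7.9780e-19 J
kappa = sqrt(2 * m * (V0-E)) / h_bar
= sqrt(2 * 9.109e-31 * 7.9780e-19) / 1.055e-34
= 1.1427e+10 /m
2*kappa*L = 2 * 1.1427e+10 * 0.4e-9
= 9.1418
T = exp(-9.1418) = 1.070897e-04

1.070897e-04


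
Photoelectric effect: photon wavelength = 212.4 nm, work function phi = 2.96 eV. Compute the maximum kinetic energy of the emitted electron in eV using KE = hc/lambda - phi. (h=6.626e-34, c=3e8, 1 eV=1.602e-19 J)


E_photon = hc / lambda
= (6.626e-34)(3e8) / (212.4e-9)
= 9.3588e-19 J
= 5.8419 eV
KE = E_photon - phi
= 5.8419 - 2.96
= 2.8819 eV

2.8819


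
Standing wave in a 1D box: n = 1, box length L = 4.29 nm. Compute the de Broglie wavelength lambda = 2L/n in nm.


lambda = 2L / n
= 2 * 4.29 / 1
= 8.58 / 1
= 8.58 nm

8.58


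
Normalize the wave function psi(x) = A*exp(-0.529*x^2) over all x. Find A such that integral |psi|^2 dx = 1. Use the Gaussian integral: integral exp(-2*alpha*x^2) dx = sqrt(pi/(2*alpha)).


integral |psi|^2 dx = A^2 * sqrt(pi/(2*alpha)) = 1
A^2 = sqrt(2*alpha/pi)
= sqrt(2 * 0.529 / pi)
= 0.58032
A = sqrt(0.58032)
= 0.7618

0.7618


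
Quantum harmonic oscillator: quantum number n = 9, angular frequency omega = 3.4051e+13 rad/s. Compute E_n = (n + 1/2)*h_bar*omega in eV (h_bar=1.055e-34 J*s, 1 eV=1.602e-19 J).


E = (n + 1/2) * h_bar * omega
= (9 + 0.5) * 1.055e-34 * 3.4051e+13
= 9.5 * 3.5924e-21
= 3.4128e-20 J
= 0.213 eV

0.213


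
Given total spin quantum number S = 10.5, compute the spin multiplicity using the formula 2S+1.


Spin multiplicity = 2S + 1
= 2 * 10.5 + 1
= 21.0 + 1
= 22

22


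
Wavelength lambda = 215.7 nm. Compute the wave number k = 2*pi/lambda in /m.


k = 2 * pi / lambda
= 6.2832 / (215.7e-9)
= 6.2832 / 2.1570e-07
= 2.9129e+07 /m

2.9129e+07


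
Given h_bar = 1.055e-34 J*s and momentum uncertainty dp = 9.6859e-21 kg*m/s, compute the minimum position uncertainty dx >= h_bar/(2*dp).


dx = h_bar / (2 * dp)
= 1.055e-34 / (2 * 9.6859e-21)
= 1.055e-34 / 1.9372e-20
= 5.4461e-15 m

5.4461e-15


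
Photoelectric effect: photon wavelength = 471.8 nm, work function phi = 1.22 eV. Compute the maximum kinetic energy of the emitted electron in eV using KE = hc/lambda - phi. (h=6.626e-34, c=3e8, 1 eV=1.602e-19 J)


E_photon = hc / lambda
= (6.626e-34)(3e8) / (471.8e-9)
= 4.2132e-19 J
= 2.63 eV
KE = E_photon - phi
= 2.63 - 1.22
= 1.41 eV

1.41


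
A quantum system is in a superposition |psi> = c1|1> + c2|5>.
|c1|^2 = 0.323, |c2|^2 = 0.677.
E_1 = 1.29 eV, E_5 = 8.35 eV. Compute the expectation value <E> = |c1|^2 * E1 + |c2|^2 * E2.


<E> = |c1|^2 * E1 + |c2|^2 * E2
= 0.323 * 1.29 + 0.677 * 8.35
= 0.4167 + 5.653
= 6.0696 eV

6.0696


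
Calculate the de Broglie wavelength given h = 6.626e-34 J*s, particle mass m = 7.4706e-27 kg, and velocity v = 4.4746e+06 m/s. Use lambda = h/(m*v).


lambda = h / (m * v)
= 6.626e-34 / (7.4706e-27 * 4.4746e+06)
= 6.626e-34 / 3.3428e-20
= 1.9822e-14 m

1.9822e-14


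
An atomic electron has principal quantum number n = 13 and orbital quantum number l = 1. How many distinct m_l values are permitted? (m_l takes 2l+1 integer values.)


m_l ranges from -l to +l in integer steps
So m_l goes from -1 to +1
Count = 2l + 1 = 2*1 + 1
= 3

3


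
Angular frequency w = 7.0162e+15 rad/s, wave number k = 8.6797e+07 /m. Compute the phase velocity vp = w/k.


vp = w / k
= 7.0162e+15 / 8.6797e+07
= 8.0835e+07 m/s

8.0835e+07


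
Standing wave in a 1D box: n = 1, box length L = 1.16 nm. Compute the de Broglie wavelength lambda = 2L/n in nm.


lambda = 2L / n
= 2 * 1.16 / 1
= 2.32 / 1
= 2.32 nm

2.32


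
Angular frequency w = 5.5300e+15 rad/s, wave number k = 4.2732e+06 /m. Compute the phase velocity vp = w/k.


vp = w / k
= 5.5300e+15 / 4.2732e+06
= 1.2941e+09 m/s

1.2941e+09


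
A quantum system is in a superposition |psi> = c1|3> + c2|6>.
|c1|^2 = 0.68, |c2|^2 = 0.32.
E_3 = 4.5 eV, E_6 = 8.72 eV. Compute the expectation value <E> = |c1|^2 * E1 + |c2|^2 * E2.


<E> = |c1|^2 * E1 + |c2|^2 * E2
= 0.68 * 4.5 + 0.32 * 8.72
= 3.06 + 2.7904
= 5.8504 eV

5.8504


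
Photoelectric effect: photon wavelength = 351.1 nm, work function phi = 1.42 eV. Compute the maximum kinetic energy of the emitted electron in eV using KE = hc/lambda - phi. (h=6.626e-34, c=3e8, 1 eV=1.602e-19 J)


E_photon = hc / lambda
= (6.626e-34)(3e8) / (351.1e-9)
= 5.6616e-19 J
= 3.5341 eV
KE = E_photon - phi
= 3.5341 - 1.42
= 2.1141 eV

2.1141


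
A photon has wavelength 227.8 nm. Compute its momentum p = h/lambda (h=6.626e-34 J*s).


p = h / lambda
= 6.626e-34 / (227.8e-9)
= 6.626e-34 / 2.2780e-07
= 2.9087e-27 kg*m/s

2.9087e-27


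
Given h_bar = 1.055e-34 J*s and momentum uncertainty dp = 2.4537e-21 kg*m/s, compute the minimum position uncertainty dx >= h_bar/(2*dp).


dx = h_bar / (2 * dp)
= 1.055e-34 / (2 * 2.4537e-21)
= 1.055e-34 / 4.9074e-21
= 2.1498e-14 m

2.1498e-14


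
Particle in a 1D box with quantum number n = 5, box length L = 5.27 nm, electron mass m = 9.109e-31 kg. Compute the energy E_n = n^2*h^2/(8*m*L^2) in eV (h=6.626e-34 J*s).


E = n^2 * h^2 / (8 * m * L^2)
= 5^2 * (6.626e-34)^2 / (8 * 9.109e-31 * (5.27e-9)^2)
= 25 * 4.3904e-67 / (8 * 9.109e-31 * 2.7773e-17)
= 5.4233e-20 J
= 0.3385 eV

0.3385


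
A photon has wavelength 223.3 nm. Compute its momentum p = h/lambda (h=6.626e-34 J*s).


p = h / lambda
= 6.626e-34 / (223.3e-9)
= 6.626e-34 / 2.2330e-07
= 2.9673e-27 kg*m/s

2.9673e-27


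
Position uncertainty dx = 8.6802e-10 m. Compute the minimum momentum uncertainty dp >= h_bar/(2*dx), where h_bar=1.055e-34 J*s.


dp = h_bar / (2 * dx)
= 1.055e-34 / (2 * 8.6802e-10)
= 1.055e-34 / 1.7360e-09
= 6.0770e-26 kg*m/s

6.0770e-26


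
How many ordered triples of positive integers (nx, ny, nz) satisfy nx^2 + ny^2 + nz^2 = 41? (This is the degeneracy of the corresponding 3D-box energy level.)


Enumerate all (nx, ny, nz) with nx^2 + ny^2 + nz^2 = 41:
(1,2,6)
(1,6,2)
(2,1,6)
(2,6,1)
(3,4,4)
(4,3,4)
(4,4,3)
(6,1,2)
(6,2,1)
Total degeneracy = 9

9


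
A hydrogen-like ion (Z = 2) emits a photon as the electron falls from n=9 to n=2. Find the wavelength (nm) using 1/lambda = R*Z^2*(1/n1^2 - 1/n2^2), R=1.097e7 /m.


1/lambda = R * Z^2 * (1/n1^2 - 1/n2^2)
= 1.097e7 * 2^2 * (1/2^2 - 1/9^2)
= 1.097e7 * 4 * (0.25 - 0.012346)
= 1.0428e+07 /m
lambda = 1 / 1.0428e+07
= 95.8932 nm

95.8932


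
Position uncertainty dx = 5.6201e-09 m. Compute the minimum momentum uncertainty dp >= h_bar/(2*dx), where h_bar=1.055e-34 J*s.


dp = h_bar / (2 * dx)
= 1.055e-34 / (2 * 5.6201e-09)
= 1.055e-34 / 1.1240e-08
= 9.3860e-27 kg*m/s

9.3860e-27


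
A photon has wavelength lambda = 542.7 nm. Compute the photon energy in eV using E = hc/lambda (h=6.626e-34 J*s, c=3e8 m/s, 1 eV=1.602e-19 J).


E = hc / lambda
= (6.626e-34)(3e8) / (542.7e-9)
= 1.9878e-25 / 5.4270e-07
= 3.6628e-19 J
Converting to eV: 3.6628e-19 / 1.602e-19
= 2.2864 eV

2.2864


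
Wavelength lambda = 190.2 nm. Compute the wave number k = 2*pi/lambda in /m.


k = 2 * pi / lambda
= 6.2832 / (190.2e-9)
= 6.2832 / 1.9020e-07
= 3.3035e+07 /m

3.3035e+07


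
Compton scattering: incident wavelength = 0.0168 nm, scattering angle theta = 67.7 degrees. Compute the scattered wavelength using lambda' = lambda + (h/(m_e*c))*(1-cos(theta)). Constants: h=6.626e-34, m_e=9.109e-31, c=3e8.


Compton wavelength: h/(m_e*c) = 2.4247e-12 m
d_lambda = 2.4247e-12 * (1 - cos(67.7 deg))
= 2.4247e-12 * 0.620544
= 1.5046e-12 m = 0.001505 nm
lambda' = 0.0168 + 0.001505
= 0.018305 nm

0.018305


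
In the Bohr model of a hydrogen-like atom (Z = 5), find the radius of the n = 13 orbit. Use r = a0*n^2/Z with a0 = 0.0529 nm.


r = a0 * n^2 / Z
= 0.0529 * 13^2 / 5
= 0.0529 * 169 / 5
= 1.788 nm

1.788


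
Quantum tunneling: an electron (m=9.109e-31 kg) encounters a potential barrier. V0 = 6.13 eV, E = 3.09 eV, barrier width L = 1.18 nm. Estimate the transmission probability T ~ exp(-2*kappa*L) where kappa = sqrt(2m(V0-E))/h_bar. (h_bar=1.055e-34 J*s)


V0 - E = 3.04 eV = 4.8701e-19 J
kappa = sqrt(2 * m * (V0-E)) / h_bar
= sqrt(2 * 9.109e-31 * 4.8701e-19) / 1.055e-34
= 8.9282e+09 /m
2*kappa*L = 2 * 8.9282e+09 * 1.18e-9
= 21.0707
T = exp(-21.0707) = 7.065336e-10

7.065336e-10


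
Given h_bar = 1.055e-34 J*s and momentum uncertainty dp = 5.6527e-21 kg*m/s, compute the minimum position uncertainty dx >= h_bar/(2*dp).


dx = h_bar / (2 * dp)
= 1.055e-34 / (2 * 5.6527e-21)
= 1.055e-34 / 1.1305e-20
= 9.3318e-15 m

9.3318e-15


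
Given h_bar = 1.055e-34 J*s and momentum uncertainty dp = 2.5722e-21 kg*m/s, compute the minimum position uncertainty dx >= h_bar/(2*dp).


dx = h_bar / (2 * dp)
= 1.055e-34 / (2 * 2.5722e-21)
= 1.055e-34 / 5.1444e-21
= 2.0508e-14 m

2.0508e-14


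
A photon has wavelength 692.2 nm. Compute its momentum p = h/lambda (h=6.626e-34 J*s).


p = h / lambda
= 6.626e-34 / (692.2e-9)
= 6.626e-34 / 6.9220e-07
= 9.5724e-28 kg*m/s

9.5724e-28


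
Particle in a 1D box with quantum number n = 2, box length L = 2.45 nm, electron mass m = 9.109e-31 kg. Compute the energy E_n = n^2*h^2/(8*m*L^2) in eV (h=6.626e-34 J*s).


E = n^2 * h^2 / (8 * m * L^2)
= 2^2 * (6.626e-34)^2 / (8 * 9.109e-31 * (2.45e-9)^2)
= 4 * 4.3904e-67 / (8 * 9.109e-31 * 6.0025e-18)
= 4.0149e-20 J
= 0.2506 eV

0.2506


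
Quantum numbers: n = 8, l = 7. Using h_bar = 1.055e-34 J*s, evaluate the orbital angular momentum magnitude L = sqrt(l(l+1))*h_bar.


L = sqrt(l*(l+1)) * h_bar
= sqrt(7 * 8) * 1.055e-34
= sqrt(56) * 1.055e-34
= 7.4833 * 1.055e-34
= 7.8949e-34 J*s

7.8949e-34


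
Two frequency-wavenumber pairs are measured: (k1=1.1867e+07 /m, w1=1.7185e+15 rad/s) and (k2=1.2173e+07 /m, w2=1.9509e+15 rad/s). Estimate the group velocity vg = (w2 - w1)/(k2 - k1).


vg = (w2 - w1) / (k2 - k1)
= (1.9509e+15 - 1.7185e+15) / (1.2173e+07 - 1.1867e+07)
= 2.3240e+14 / 3.0600e+05
= 7.5948e+08 m/s

7.5948e+08


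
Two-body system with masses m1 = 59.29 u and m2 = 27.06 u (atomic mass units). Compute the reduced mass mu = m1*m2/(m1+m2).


mu = m1 * m2 / (m1 + m2)
= 59.29 * 27.06 / (59.29 + 27.06)
= 1604.3874 / 86.35
= 18.5801 u

18.5801


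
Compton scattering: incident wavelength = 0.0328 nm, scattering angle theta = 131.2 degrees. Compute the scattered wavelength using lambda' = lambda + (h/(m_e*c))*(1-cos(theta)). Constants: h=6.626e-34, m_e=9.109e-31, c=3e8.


Compton wavelength: h/(m_e*c) = 2.4247e-12 m
d_lambda = 2.4247e-12 * (1 - cos(131.2 deg))
= 2.4247e-12 * 1.658689
= 4.0218e-12 m = 0.004022 nm
lambda' = 0.0328 + 0.004022
= 0.036822 nm

0.036822


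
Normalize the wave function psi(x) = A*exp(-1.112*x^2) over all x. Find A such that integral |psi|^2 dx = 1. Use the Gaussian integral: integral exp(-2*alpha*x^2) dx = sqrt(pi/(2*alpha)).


integral |psi|^2 dx = A^2 * sqrt(pi/(2*alpha)) = 1
A^2 = sqrt(2*alpha/pi)
= sqrt(2 * 1.112 / pi)
= 0.841381
A = sqrt(0.841381)
= 0.9173

0.9173


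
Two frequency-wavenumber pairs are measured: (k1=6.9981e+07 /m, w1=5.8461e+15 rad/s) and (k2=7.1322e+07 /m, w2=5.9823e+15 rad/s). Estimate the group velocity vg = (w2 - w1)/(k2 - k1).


vg = (w2 - w1) / (k2 - k1)
= (5.9823e+15 - 5.8461e+15) / (7.1322e+07 - 6.9981e+07)
= 1.3620e+14 / 1.3410e+06
= 1.0157e+08 m/s

1.0157e+08


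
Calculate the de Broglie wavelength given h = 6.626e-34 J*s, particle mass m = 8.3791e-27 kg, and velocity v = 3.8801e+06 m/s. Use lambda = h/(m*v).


lambda = h / (m * v)
= 6.626e-34 / (8.3791e-27 * 3.8801e+06)
= 6.626e-34 / 3.2512e-20
= 2.0380e-14 m

2.0380e-14


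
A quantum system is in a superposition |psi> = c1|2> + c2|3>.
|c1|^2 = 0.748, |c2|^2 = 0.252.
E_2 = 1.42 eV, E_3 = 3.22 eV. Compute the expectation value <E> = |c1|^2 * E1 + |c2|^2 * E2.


<E> = |c1|^2 * E1 + |c2|^2 * E2
= 0.748 * 1.42 + 0.252 * 3.22
= 1.0622 + 0.8114
= 1.8736 eV

1.8736


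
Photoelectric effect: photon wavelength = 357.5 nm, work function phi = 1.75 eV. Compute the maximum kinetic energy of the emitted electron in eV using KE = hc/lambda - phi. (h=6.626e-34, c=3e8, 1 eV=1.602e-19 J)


E_photon = hc / lambda
= (6.626e-34)(3e8) / (357.5e-9)
= 5.5603e-19 J
= 3.4708 eV
KE = E_photon - phi
= 3.4708 - 1.75
= 1.7208 eV

1.7208


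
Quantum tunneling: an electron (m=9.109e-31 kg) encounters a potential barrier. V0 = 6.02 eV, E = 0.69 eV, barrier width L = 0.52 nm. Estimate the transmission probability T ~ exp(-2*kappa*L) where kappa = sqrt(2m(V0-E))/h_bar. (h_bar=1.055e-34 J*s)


V0 - E = 5.33 eV = 8.5387e-19 J
kappa = sqrt(2 * m * (V0-E)) / h_bar
= sqrt(2 * 9.109e-31 * 8.5387e-19) / 1.055e-34
= 1.1822e+10 /m
2*kappa*L = 2 * 1.1822e+10 * 0.52e-9
= 12.2949
T = exp(-12.2949) = 4.574877e-06

4.574877e-06


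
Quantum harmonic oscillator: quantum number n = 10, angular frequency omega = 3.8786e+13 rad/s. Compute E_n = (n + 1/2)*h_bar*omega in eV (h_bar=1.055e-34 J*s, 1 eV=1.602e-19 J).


E = (n + 1/2) * h_bar * omega
= (10 + 0.5) * 1.055e-34 * 3.8786e+13
= 10.5 * 4.0919e-21
= 4.2965e-20 J
= 0.2682 eV

0.2682


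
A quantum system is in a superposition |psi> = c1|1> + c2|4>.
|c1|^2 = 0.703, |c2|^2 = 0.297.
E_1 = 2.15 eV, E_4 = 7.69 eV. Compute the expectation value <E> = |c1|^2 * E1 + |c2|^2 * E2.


<E> = |c1|^2 * E1 + |c2|^2 * E2
= 0.703 * 2.15 + 0.297 * 7.69
= 1.5114 + 2.2839
= 3.7954 eV

3.7954


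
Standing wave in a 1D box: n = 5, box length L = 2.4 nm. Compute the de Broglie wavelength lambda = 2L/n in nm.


lambda = 2L / n
= 2 * 2.4 / 5
= 4.8 / 5
= 0.96 nm

0.96


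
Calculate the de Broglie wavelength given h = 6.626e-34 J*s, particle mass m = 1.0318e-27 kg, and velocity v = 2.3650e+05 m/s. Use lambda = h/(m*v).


lambda = h / (m * v)
= 6.626e-34 / (1.0318e-27 * 2.3650e+05)
= 6.626e-34 / 2.4402e-22
= 2.7153e-12 m

2.7153e-12


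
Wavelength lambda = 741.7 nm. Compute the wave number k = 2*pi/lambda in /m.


k = 2 * pi / lambda
= 6.2832 / (741.7e-9)
= 6.2832 / 7.4170e-07
= 8.4713e+06 /m

8.4713e+06


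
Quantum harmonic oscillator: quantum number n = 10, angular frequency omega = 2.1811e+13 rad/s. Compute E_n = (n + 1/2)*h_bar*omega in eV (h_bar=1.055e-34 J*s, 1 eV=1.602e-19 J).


E = (n + 1/2) * h_bar * omega
= (10 + 0.5) * 1.055e-34 * 2.1811e+13
= 10.5 * 2.3011e-21
= 2.4161e-20 J
= 0.1508 eV

0.1508


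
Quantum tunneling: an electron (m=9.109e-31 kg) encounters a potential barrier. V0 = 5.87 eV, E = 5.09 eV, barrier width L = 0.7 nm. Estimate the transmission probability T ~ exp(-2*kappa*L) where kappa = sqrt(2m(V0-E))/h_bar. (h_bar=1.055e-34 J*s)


V0 - E = 0.78 eV = 1.2496e-19 J
kappa = sqrt(2 * m * (V0-E)) / h_bar
= sqrt(2 * 9.109e-31 * 1.2496e-19) / 1.055e-34
= 4.5225e+09 /m
2*kappa*L = 2 * 4.5225e+09 * 0.7e-9
= 6.3315
T = exp(-6.3315) = 1.779418e-03

1.779418e-03


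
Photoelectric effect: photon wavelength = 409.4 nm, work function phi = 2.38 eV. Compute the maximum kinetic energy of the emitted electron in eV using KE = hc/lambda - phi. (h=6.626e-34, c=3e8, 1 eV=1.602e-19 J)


E_photon = hc / lambda
= (6.626e-34)(3e8) / (409.4e-9)
= 4.8554e-19 J
= 3.0308 eV
KE = E_photon - phi
= 3.0308 - 2.38
= 0.6508 eV

0.6508


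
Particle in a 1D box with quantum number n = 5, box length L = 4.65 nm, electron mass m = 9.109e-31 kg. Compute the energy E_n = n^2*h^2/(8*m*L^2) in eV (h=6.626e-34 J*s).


E = n^2 * h^2 / (8 * m * L^2)
= 5^2 * (6.626e-34)^2 / (8 * 9.109e-31 * (4.65e-9)^2)
= 25 * 4.3904e-67 / (8 * 9.109e-31 * 2.1623e-17)
= 6.9659e-20 J
= 0.4348 eV

0.4348


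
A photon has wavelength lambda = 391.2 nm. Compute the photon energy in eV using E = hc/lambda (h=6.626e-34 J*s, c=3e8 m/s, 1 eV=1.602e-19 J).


E = hc / lambda
= (6.626e-34)(3e8) / (391.2e-9)
= 1.9878e-25 / 3.9120e-07
= 5.0813e-19 J
Converting to eV: 5.0813e-19 / 1.602e-19
= 3.1718 eV

3.1718


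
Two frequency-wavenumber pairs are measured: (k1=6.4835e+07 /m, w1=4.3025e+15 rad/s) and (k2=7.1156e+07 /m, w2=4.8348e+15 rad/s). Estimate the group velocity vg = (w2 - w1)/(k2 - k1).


vg = (w2 - w1) / (k2 - k1)
= (4.8348e+15 - 4.3025e+15) / (7.1156e+07 - 6.4835e+07)
= 5.3230e+14 / 6.3210e+06
= 8.4211e+07 m/s

8.4211e+07


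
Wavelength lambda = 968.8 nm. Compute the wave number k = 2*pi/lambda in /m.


k = 2 * pi / lambda
= 6.2832 / (968.8e-9)
= 6.2832 / 9.6880e-07
= 6.4855e+06 /m

6.4855e+06


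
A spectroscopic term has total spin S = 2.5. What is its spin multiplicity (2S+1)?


Spin multiplicity = 2S + 1
= 2 * 2.5 + 1
= 5.0 + 1
= 6

6


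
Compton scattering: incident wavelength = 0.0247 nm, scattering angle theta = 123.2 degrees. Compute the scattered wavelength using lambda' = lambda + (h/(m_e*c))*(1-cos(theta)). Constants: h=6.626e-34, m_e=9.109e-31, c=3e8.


Compton wavelength: h/(m_e*c) = 2.4247e-12 m
d_lambda = 2.4247e-12 * (1 - cos(123.2 deg))
= 2.4247e-12 * 1.547563
= 3.7524e-12 m = 0.003752 nm
lambda' = 0.0247 + 0.003752
= 0.028452 nm

0.028452


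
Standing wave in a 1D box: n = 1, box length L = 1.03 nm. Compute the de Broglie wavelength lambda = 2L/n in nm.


lambda = 2L / n
= 2 * 1.03 / 1
= 2.06 / 1
= 2.06 nm

2.06


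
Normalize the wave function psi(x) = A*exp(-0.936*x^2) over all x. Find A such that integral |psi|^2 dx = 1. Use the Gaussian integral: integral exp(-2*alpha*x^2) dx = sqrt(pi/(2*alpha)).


integral |psi|^2 dx = A^2 * sqrt(pi/(2*alpha)) = 1
A^2 = sqrt(2*alpha/pi)
= sqrt(2 * 0.936 / pi)
= 0.77193
A = sqrt(0.77193)
= 0.8786

0.8786


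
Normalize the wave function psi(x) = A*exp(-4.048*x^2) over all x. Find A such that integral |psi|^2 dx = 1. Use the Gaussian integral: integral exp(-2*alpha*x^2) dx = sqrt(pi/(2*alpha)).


integral |psi|^2 dx = A^2 * sqrt(pi/(2*alpha)) = 1
A^2 = sqrt(2*alpha/pi)
= sqrt(2 * 4.048 / pi)
= 1.605315
A = sqrt(1.605315)
= 1.267

1.267


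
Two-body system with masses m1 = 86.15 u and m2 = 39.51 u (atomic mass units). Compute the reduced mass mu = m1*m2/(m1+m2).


mu = m1 * m2 / (m1 + m2)
= 86.15 * 39.51 / (86.15 + 39.51)
= 3403.7865 / 125.66
= 27.0873 u

27.0873


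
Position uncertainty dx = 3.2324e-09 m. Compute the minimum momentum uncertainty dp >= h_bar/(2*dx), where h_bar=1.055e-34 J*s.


dp = h_bar / (2 * dx)
= 1.055e-34 / (2 * 3.2324e-09)
= 1.055e-34 / 6.4648e-09
= 1.6319e-26 kg*m/s

1.6319e-26


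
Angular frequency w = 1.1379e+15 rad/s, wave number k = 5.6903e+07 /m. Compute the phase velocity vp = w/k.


vp = w / k
= 1.1379e+15 / 5.6903e+07
= 1.9997e+07 m/s

1.9997e+07


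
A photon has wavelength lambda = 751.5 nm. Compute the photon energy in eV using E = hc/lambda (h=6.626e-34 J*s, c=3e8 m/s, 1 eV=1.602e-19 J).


E = hc / lambda
= (6.626e-34)(3e8) / (751.5e-9)
= 1.9878e-25 / 7.5150e-07
= 2.6451e-19 J
Converting to eV: 2.6451e-19 / 1.602e-19
= 1.6511 eV

1.6511


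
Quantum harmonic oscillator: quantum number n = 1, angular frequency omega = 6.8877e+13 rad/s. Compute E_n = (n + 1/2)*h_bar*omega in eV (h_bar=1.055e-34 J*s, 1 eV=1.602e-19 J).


E = (n + 1/2) * h_bar * omega
= (1 + 0.5) * 1.055e-34 * 6.8877e+13
= 1.5 * 7.2665e-21
= 1.0900e-20 J
= 0.068 eV

0.068


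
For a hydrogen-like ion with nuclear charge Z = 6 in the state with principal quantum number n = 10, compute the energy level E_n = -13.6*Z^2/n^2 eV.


E_n = -13.6 * Z^2 / n^2
= -13.6 * 6^2 / 10^2
= -13.6 * 36 / 100
= -4.896 eV

-4.896


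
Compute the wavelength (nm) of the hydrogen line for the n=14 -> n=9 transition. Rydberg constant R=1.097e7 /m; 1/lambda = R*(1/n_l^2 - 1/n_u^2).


1/lambda = R * (1/n_l^2 - 1/n_u^2)
= 1.097e7 * (1/9^2 - 1/14^2)
= 1.097e7 * (0.012346 - 0.005102)
= 1.097e7 * 0.007244
= 7.9463e+04 /m
lambda = 1 / 7.9463e+04 = 12584.519 nm

12584.519


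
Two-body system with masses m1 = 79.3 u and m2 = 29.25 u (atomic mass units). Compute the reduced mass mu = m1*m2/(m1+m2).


mu = m1 * m2 / (m1 + m2)
= 79.3 * 29.25 / (79.3 + 29.25)
= 2319.525 / 108.55
= 21.3683 u

21.3683


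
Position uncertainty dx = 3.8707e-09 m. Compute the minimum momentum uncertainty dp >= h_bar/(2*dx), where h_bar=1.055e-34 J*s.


dp = h_bar / (2 * dx)
= 1.055e-34 / (2 * 3.8707e-09)
= 1.055e-34 / 7.7414e-09
= 1.3628e-26 kg*m/s

1.3628e-26


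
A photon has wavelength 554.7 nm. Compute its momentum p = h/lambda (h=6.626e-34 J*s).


p = h / lambda
= 6.626e-34 / (554.7e-9)
= 6.626e-34 / 5.5470e-07
= 1.1945e-27 kg*m/s

1.1945e-27


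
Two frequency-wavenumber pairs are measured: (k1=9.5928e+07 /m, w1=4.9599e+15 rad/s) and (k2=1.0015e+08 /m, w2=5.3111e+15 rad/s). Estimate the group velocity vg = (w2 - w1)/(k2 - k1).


vg = (w2 - w1) / (k2 - k1)
= (5.3111e+15 - 4.9599e+15) / (1.0015e+08 - 9.5928e+07)
= 3.5120e+14 / 4.2220e+06
= 8.3183e+07 m/s

8.3183e+07


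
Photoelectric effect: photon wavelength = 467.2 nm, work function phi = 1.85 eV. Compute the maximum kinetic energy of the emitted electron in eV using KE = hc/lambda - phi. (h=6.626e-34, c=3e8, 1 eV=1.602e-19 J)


E_photon = hc / lambda
= (6.626e-34)(3e8) / (467.2e-9)
= 4.2547e-19 J
= 2.6559 eV
KE = E_photon - phi
= 2.6559 - 1.85
= 0.8059 eV

0.8059


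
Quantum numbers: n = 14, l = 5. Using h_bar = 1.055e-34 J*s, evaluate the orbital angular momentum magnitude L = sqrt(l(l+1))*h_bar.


L = sqrt(l*(l+1)) * h_bar
= sqrt(5 * 6) * 1.055e-34
= sqrt(30) * 1.055e-34
= 5.4772 * 1.055e-34
= 5.7785e-34 J*s

5.7785e-34


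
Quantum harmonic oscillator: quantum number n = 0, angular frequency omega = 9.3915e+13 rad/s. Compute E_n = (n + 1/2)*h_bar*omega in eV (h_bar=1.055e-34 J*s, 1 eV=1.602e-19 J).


E = (n + 1/2) * h_bar * omega
= (0 + 0.5) * 1.055e-34 * 9.3915e+13
= 0.5 * 9.9080e-21
= 4.9540e-21 J
= 0.0309 eV

0.0309


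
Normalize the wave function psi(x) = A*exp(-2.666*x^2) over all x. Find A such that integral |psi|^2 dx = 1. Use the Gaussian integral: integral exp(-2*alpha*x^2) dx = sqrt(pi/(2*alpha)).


integral |psi|^2 dx = A^2 * sqrt(pi/(2*alpha)) = 1
A^2 = sqrt(2*alpha/pi)
= sqrt(2 * 2.666 / pi)
= 1.302777
A = sqrt(1.302777)
= 1.1414

1.1414


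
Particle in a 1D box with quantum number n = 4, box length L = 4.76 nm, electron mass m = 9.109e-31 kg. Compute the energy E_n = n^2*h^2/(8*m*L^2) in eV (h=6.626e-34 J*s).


E = n^2 * h^2 / (8 * m * L^2)
= 4^2 * (6.626e-34)^2 / (8 * 9.109e-31 * (4.76e-9)^2)
= 16 * 4.3904e-67 / (8 * 9.109e-31 * 2.2658e-17)
= 4.2545e-20 J
= 0.2656 eV

0.2656


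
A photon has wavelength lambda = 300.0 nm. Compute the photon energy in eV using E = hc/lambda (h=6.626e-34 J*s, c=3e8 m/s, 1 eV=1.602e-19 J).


E = hc / lambda
= (6.626e-34)(3e8) / (300.0e-9)
= 1.9878e-25 / 3.0000e-07
= 6.6260e-19 J
Converting to eV: 6.6260e-19 / 1.602e-19
= 4.1361 eV

4.1361


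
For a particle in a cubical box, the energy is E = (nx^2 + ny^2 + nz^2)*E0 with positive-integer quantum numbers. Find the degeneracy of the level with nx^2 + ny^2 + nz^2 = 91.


Enumerate all (nx, ny, nz) with nx^2 + ny^2 + nz^2 = 91:
(1,3,9)
(1,9,3)
(3,1,9)
(3,9,1)
(9,1,3)
(9,3,1)
Total degeneracy = 6

6


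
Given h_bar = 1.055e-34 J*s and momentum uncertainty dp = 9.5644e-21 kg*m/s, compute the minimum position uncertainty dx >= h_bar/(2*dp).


dx = h_bar / (2 * dp)
= 1.055e-34 / (2 * 9.5644e-21)
= 1.055e-34 / 1.9129e-20
= 5.5152e-15 m

5.5152e-15


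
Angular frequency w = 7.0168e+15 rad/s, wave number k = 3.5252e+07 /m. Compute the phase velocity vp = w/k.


vp = w / k
= 7.0168e+15 / 3.5252e+07
= 1.9905e+08 m/s

1.9905e+08


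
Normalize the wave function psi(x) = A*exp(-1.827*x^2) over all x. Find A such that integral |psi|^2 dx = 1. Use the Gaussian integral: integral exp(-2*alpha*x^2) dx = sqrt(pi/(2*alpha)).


integral |psi|^2 dx = A^2 * sqrt(pi/(2*alpha)) = 1
A^2 = sqrt(2*alpha/pi)
= sqrt(2 * 1.827 / pi)
= 1.078473
A = sqrt(1.078473)
= 1.0385

1.0385


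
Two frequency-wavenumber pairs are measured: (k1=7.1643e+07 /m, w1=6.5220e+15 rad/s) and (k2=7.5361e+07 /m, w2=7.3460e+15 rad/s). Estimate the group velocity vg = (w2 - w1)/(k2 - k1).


vg = (w2 - w1) / (k2 - k1)
= (7.3460e+15 - 6.5220e+15) / (7.5361e+07 - 7.1643e+07)
= 8.2400e+14 / 3.7180e+06
= 2.2162e+08 m/s

2.2162e+08


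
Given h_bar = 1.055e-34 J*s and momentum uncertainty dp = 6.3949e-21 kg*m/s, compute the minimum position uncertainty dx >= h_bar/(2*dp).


dx = h_bar / (2 * dp)
= 1.055e-34 / (2 * 6.3949e-21)
= 1.055e-34 / 1.2790e-20
= 8.2488e-15 m

8.2488e-15


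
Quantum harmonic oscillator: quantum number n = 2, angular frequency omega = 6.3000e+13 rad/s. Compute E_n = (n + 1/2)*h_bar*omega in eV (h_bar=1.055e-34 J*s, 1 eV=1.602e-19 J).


E = (n + 1/2) * h_bar * omega
= (2 + 0.5) * 1.055e-34 * 6.3000e+13
= 2.5 * 6.6465e-21
= 1.6616e-20 J
= 0.1037 eV

0.1037


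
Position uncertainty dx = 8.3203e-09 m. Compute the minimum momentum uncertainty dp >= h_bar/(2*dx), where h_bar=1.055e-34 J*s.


dp = h_bar / (2 * dx)
= 1.055e-34 / (2 * 8.3203e-09)
= 1.055e-34 / 1.6641e-08
= 6.3399e-27 kg*m/s

6.3399e-27


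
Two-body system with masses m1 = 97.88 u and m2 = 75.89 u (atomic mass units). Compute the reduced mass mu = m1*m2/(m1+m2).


mu = m1 * m2 / (m1 + m2)
= 97.88 * 75.89 / (97.88 + 75.89)
= 7428.1132 / 173.77
= 42.7468 u

42.7468


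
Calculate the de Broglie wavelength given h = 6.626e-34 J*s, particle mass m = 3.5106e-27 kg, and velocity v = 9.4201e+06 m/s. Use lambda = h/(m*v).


lambda = h / (m * v)
= 6.626e-34 / (3.5106e-27 * 9.4201e+06)
= 6.626e-34 / 3.3070e-20
= 2.0036e-14 m

2.0036e-14


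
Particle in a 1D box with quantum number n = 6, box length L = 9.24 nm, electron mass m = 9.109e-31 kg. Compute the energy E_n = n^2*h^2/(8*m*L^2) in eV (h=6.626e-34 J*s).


E = n^2 * h^2 / (8 * m * L^2)
= 6^2 * (6.626e-34)^2 / (8 * 9.109e-31 * (9.24e-9)^2)
= 36 * 4.3904e-67 / (8 * 9.109e-31 * 8.5378e-17)
= 2.5404e-20 J
= 0.1586 eV

0.1586


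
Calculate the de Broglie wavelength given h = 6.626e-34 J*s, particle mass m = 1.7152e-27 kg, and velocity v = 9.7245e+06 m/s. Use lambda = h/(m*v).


lambda = h / (m * v)
= 6.626e-34 / (1.7152e-27 * 9.7245e+06)
= 6.626e-34 / 1.6679e-20
= 3.9726e-14 m

3.9726e-14


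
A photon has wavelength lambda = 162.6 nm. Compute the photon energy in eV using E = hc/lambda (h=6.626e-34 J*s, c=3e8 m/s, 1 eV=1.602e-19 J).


E = hc / lambda
= (6.626e-34)(3e8) / (162.6e-9)
= 1.9878e-25 / 1.6260e-07
= 1.2225e-18 J
Converting to eV: 1.2225e-18 / 1.602e-19
= 7.6311 eV

7.6311


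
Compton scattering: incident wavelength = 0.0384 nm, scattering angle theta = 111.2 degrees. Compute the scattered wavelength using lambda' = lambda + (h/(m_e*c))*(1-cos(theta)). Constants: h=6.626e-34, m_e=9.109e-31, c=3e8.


Compton wavelength: h/(m_e*c) = 2.4247e-12 m
d_lambda = 2.4247e-12 * (1 - cos(111.2 deg))
= 2.4247e-12 * 1.361625
= 3.3015e-12 m = 0.003302 nm
lambda' = 0.0384 + 0.003302
= 0.041702 nm

0.041702


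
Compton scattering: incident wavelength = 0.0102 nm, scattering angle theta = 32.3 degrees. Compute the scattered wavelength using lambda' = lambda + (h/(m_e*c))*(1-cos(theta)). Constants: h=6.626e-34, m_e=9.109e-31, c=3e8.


Compton wavelength: h/(m_e*c) = 2.4247e-12 m
d_lambda = 2.4247e-12 * (1 - cos(32.3 deg))
= 2.4247e-12 * 0.154738
= 3.7519e-13 m = 0.000375 nm
lambda' = 0.0102 + 0.000375
= 0.010575 nm

0.010575


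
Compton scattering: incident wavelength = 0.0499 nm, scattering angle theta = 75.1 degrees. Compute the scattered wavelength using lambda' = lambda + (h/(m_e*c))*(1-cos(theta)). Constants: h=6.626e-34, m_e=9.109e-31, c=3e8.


Compton wavelength: h/(m_e*c) = 2.4247e-12 m
d_lambda = 2.4247e-12 * (1 - cos(75.1 deg))
= 2.4247e-12 * 0.742867
= 1.8012e-12 m = 0.001801 nm
lambda' = 0.0499 + 0.001801
= 0.051701 nm

0.051701


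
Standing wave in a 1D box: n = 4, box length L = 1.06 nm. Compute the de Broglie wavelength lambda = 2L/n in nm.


lambda = 2L / n
= 2 * 1.06 / 4
= 2.12 / 4
= 0.53 nm

0.53


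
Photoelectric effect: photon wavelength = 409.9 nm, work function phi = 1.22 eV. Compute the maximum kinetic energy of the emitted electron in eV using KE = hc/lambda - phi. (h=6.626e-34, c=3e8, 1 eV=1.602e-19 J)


E_photon = hc / lambda
= (6.626e-34)(3e8) / (409.9e-9)
= 4.8495e-19 J
= 3.0271 eV
KE = E_photon - phi
= 3.0271 - 1.22
= 1.8071 eV

1.8071


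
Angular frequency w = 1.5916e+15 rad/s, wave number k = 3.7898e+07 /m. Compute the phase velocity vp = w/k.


vp = w / k
= 1.5916e+15 / 3.7898e+07
= 4.1997e+07 m/s

4.1997e+07


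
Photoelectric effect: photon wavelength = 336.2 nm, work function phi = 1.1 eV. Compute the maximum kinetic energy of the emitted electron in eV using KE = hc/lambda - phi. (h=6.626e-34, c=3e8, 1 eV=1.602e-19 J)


E_photon = hc / lambda
= (6.626e-34)(3e8) / (336.2e-9)
= 5.9126e-19 J
= 3.6907 eV
KE = E_photon - phi
= 3.6907 - 1.1
= 2.5907 eV

2.5907


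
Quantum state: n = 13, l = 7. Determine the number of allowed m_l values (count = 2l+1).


m_l ranges from -l to +l in integer steps
So m_l goes from -7 to +7
Count = 2l + 1 = 2*7 + 1
= 15

15


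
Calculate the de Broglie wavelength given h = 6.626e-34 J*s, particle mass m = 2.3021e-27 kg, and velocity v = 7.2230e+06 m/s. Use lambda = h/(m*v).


lambda = h / (m * v)
= 6.626e-34 / (2.3021e-27 * 7.2230e+06)
= 6.626e-34 / 1.6628e-20
= 3.9848e-14 m

3.9848e-14


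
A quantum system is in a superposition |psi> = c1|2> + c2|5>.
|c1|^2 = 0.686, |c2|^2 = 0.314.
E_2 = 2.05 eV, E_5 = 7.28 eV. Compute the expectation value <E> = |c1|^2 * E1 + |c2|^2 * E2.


<E> = |c1|^2 * E1 + |c2|^2 * E2
= 0.686 * 2.05 + 0.314 * 7.28
= 1.4063 + 2.2859
= 3.6922 eV

3.6922


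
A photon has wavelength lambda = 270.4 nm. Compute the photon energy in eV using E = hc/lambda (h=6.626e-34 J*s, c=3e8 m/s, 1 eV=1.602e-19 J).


E = hc / lambda
= (6.626e-34)(3e8) / (270.4e-9)
= 1.9878e-25 / 2.7040e-07
= 7.3513e-19 J
Converting to eV: 7.3513e-19 / 1.602e-19
= 4.5888 eV

4.5888


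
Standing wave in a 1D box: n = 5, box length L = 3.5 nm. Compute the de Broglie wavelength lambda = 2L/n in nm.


lambda = 2L / n
= 2 * 3.5 / 5
= 7.0 / 5
= 1.4 nm

1.4


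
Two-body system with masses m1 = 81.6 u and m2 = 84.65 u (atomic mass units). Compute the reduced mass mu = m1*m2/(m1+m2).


mu = m1 * m2 / (m1 + m2)
= 81.6 * 84.65 / (81.6 + 84.65)
= 6907.44 / 166.25
= 41.5485 u

41.5485


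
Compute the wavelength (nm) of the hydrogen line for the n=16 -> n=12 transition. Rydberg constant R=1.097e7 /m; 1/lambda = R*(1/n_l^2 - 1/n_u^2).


1/lambda = R * (1/n_l^2 - 1/n_u^2)
= 1.097e7 * (1/12^2 - 1/16^2)
= 1.097e7 * (0.006944 - 0.003906)
= 1.097e7 * 0.003038
= 3.3329e+04 /m
lambda = 1 / 3.3329e+04 = 30003.9068 nm

30003.9068


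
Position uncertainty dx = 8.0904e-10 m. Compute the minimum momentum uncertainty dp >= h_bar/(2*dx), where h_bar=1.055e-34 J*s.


dp = h_bar / (2 * dx)
= 1.055e-34 / (2 * 8.0904e-10)
= 1.055e-34 / 1.6181e-09
= 6.5201e-26 kg*m/s

6.5201e-26


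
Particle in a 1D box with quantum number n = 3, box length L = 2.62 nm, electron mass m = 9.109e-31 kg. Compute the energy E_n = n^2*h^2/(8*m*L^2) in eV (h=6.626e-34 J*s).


E = n^2 * h^2 / (8 * m * L^2)
= 3^2 * (6.626e-34)^2 / (8 * 9.109e-31 * (2.62e-9)^2)
= 9 * 4.3904e-67 / (8 * 9.109e-31 * 6.8644e-18)
= 7.8992e-20 J
= 0.4931 eV

0.4931


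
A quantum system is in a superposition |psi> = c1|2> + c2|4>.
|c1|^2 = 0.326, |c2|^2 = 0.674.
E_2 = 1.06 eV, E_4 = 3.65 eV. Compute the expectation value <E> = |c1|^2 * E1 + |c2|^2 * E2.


<E> = |c1|^2 * E1 + |c2|^2 * E2
= 0.326 * 1.06 + 0.674 * 3.65
= 0.3456 + 2.4601
= 2.8057 eV

2.8057


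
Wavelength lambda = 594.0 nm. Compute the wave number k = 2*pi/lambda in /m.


k = 2 * pi / lambda
= 6.2832 / (594.0e-9)
= 6.2832 / 5.9400e-07
= 1.0578e+07 /m

1.0578e+07


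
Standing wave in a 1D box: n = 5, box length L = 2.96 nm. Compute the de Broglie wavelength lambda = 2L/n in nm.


lambda = 2L / n
= 2 * 2.96 / 5
= 5.92 / 5
= 1.184 nm

1.184


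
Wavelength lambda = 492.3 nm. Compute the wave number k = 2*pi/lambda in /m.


k = 2 * pi / lambda
= 6.2832 / (492.3e-9)
= 6.2832 / 4.9230e-07
= 1.2763e+07 /m

1.2763e+07


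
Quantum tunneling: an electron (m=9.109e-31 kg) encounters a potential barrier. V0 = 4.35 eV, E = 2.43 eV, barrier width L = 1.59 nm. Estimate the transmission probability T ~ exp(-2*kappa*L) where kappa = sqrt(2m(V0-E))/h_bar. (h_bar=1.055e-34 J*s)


V0 - E = 1.92 eV = 3.0758e-19 J
kappa = sqrt(2 * m * (V0-E)) / h_bar
= sqrt(2 * 9.109e-31 * 3.0758e-19) / 1.055e-34
= 7.0954e+09 /m
2*kappa*L = 2 * 7.0954e+09 * 1.59e-9
= 22.5635
T = exp(-22.5635) = 1.587768e-10

1.587768e-10
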